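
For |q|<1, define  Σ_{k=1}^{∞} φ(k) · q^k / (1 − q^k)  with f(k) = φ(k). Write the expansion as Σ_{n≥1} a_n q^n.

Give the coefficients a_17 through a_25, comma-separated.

d|17:{17,1}  Σφ=16+1=17
d|18:{1,2,3,6,9,18}  Σφ=1+1+2+2+6+6=18
[q^19] φ(1)=1,φ(19)=18 ⇒ 19
q^20  k|20↦φ(k): 20:8 10:4 5:4 4:2 2:1 1:1  a_20=20
[q^21] φ(21)=12,φ(7)=6,φ(3)=2,φ(1)=1 ⇒ 21
[q^22] φ(1)=1,φ(2)=1,φ(11)=10,φ(22)=10 ⇒ 22
n=23: 1·23 23·1  φ→[1+22]=23
q^24  k|24↦φ(k): 24:8 12:4 8:4 6:2 4:2 3:2 2:1 1:1  a_24=24
d|25:{25,5,1}  Σφ=20+4+1=25

17, 18, 19, 20, 21, 22, 23, 24, 25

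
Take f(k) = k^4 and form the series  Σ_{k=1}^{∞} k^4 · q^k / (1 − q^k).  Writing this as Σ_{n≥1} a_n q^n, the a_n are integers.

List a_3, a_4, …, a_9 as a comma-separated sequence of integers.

[q^3] f(1)=1,f(3)=81 ⇒ 82
[q^4] f(4)=256,f(2)=16,f(1)=1 ⇒ 273
[q^5] f(5)=625,f(1)=1 ⇒ 626
n=6: 1·6 2·3 3·2 6·1  f→[1+16+81+1296]=1394
n=7: 1·7 7·1  f→[1+2401]=2402
q^8  k|8↦f(k): 8:4096 4:256 2:16 1:1  a_8=4369
n=9: 9·1 3·3 1·9  f→[6561+81+1]=6643

82, 273, 626, 1394, 2402, 4369, 6643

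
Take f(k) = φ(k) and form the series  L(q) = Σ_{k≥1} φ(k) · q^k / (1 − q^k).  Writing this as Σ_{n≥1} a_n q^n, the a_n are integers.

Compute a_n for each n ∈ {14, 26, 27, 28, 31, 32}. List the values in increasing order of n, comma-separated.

n=14: 1·14 2·7 7·2 14·1  φ→[1+1+6+6]=14
d|26:{1,2,13,26}  Σφ=1+1+12+12=26
q^27  k|27↦φ(k): 27:18 9:6 3:2 1:1  a_27=27
n=28: 28·1 14·2 7·4 4·7 2·14 1·28  φ→[12+6+6+2+1+1]=28
n=31: 1·31 31·1  φ→[1+30]=31
q^32  k|32↦φ(k): 1:1 2:1 4:2 8:4 16:8 32:16  a_32=32

14, 26, 27, 28, 31, 32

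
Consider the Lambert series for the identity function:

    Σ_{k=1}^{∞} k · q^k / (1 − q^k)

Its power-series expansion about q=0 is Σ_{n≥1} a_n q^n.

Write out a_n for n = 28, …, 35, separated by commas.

q^28  k|28↦f(k): 1:1 2:2 4:4 7:7 14:14 28:28  a_28=56
[q^29] f(1)=1,f(29)=29 ⇒ 30
[q^30] f(30)=30,f(15)=15,f(10)=10,f(6)=6,f(5)=5,f(3)=3,f(2)=2,f(1)=1 ⇒ 72
[q^31] f(31)=31,f(1)=1 ⇒ 32
[q^32] f(32)=32,f(16)=16,f(8)=8,f(4)=4,f(2)=2,f(1)=1 ⇒ 63
[q^33] f(1)=1,f(3)=3,f(11)=11,f(33)=33 ⇒ 48
d|34:{34,17,2,1}  Σf=34+17+2+1=54
[q^35] f(1)=1,f(5)=5,f(7)=7,f(35)=35 ⇒ 48

56, 30, 72, 32, 63, 48, 54, 48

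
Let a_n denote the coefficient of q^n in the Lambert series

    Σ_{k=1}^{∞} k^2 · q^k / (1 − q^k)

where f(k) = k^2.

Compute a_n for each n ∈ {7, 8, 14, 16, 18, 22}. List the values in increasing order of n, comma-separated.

50, 85, 250, 341, 455, 610

n=7: 7·1 1·7  f→[49+1]=50
[q^8] f(1)=1,f(2)=4,f(4)=16,f(8)=64 ⇒ 85
d|14:{1,2,7,14}  Σf=1+4+49+196=250
q^16  k|16↦f(k): 1:1 2:4 4:16 8:64 16:256  a_16=341
n=18: 18·1 9·2 6·3 3·6 2·9 1·18  f→[324+81+36+9+4+1]=455
n=22: 22·1 11·2 2·11 1·22  f→[484+121+4+1]=610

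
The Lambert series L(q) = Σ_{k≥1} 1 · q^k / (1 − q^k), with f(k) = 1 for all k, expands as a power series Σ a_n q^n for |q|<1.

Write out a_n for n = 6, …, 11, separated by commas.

4, 2, 4, 3, 4, 2

[q^6] f(6)=1,f(3)=1,f(2)=1,f(1)=1 ⇒ 4
d|7:{7,1}  Σf=1+1=2
d|8:{1,2,4,8}  Σf=1+1+1+1=4
d|9:{1,3,9}  Σf=1+1+1=3
d|10:{1,2,5,10}  Σf=1+1+1+1=4
n=11: 1·11 11·1  f→[1+1]=2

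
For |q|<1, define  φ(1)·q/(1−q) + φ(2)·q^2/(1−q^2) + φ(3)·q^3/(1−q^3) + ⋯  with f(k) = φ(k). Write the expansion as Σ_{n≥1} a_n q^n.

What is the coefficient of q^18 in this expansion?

[q^18] φ(18)=6,φ(9)=6,φ(6)=2,φ(3)=2,φ(2)=1,φ(1)=1 ⇒ 18

a_18 = 18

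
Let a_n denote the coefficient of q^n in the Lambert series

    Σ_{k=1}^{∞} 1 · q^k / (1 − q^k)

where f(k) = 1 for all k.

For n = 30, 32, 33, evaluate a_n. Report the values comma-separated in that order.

8, 6, 4

[q^30] f(30)=1,f(15)=1,f(10)=1,f(6)=1,f(5)=1,f(3)=1,f(2)=1,f(1)=1 ⇒ 8
[q^32] f(32)=1,f(16)=1,f(8)=1,f(4)=1,f(2)=1,f(1)=1 ⇒ 6
[q^33] f(33)=1,f(11)=1,f(3)=1,f(1)=1 ⇒ 4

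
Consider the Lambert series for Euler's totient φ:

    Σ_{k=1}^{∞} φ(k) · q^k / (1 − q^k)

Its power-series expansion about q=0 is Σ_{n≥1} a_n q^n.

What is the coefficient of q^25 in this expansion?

[q^25] φ(1)=1,φ(5)=4,φ(25)=20 ⇒ 25

a_25 = 25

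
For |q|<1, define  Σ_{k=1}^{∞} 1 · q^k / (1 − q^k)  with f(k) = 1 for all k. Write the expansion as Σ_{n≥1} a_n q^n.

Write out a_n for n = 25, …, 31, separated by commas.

q^25  k|25↦f(k): 1:1 5:1 25:1  a_25=3
n=26: 1·26 2·13 13·2 26·1  f→[1+1+1+1]=4
n=27: 1·27 3·9 9·3 27·1  f→[1+1+1+1]=4
[q^28] f(28)=1,f(14)=1,f(7)=1,f(4)=1,f(2)=1,f(1)=1 ⇒ 6
q^29  k|29↦f(k): 1:1 29:1  a_29=2
n=30: 30·1 15·2 10·3 6·5 5·6 3·10 2·15 1·30  f→[1+1+1+1+1+1+1+1]=8
d|31:{31,1}  Σf=1+1=2

3, 4, 4, 6, 2, 8, 2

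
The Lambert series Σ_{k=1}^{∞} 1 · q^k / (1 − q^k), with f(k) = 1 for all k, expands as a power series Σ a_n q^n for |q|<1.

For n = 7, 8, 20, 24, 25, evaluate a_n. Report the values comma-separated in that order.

2, 4, 6, 8, 3

n=7: 7·1 1·7  f→[1+1]=2
[q^8] f(8)=1,f(4)=1,f(2)=1,f(1)=1 ⇒ 4
d|20:{20,10,5,4,2,1}  Σf=1+1+1+1+1+1=6
d|24:{24,12,8,6,4,3,2,1}  Σf=1+1+1+1+1+1+1+1=8
n=25: 25·1 5·5 1·25  f→[1+1+1]=3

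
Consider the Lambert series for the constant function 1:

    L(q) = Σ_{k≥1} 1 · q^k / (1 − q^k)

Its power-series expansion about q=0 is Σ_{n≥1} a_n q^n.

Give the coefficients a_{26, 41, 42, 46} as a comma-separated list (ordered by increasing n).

4, 2, 8, 4

n=26: 26·1 13·2 2·13 1·26  f→[1+1+1+1]=4
q^41  k|41↦f(k): 1:1 41:1  a_41=2
d|42:{42,21,14,7,6,3,2,1}  Σf=1+1+1+1+1+1+1+1=8
q^46  k|46↦f(k): 1:1 2:1 23:1 46:1  a_46=4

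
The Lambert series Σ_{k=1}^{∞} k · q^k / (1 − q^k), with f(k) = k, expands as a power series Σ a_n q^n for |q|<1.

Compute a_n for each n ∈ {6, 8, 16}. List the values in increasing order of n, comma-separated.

12, 15, 31

d|6:{1,2,3,6}  Σf=1+2+3+6=12
q^8  k|8↦f(k): 1:1 2:2 4:4 8:8  a_8=15
q^16  k|16↦f(k): 1:1 2:2 4:4 8:8 16:16  a_16=31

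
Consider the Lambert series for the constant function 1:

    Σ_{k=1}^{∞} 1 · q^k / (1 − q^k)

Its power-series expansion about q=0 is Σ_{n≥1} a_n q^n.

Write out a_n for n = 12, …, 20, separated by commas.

[q^12] f(12)=1,f(6)=1,f(4)=1,f(3)=1,f(2)=1,f(1)=1 ⇒ 6
d|13:{1,13}  Σf=1+1=2
d|14:{14,7,2,1}  Σf=1+1+1+1=4
d|15:{1,3,5,15}  Σf=1+1+1+1=4
d|16:{1,2,4,8,16}  Σf=1+1+1+1+1=5
n=17: 1·17 17·1  f→[1+1]=2
n=18: 18·1 9·2 6·3 3·6 2·9 1·18  f→[1+1+1+1+1+1]=6
q^19  k|19↦f(k): 19:1 1:1  a_19=2
q^20  k|20↦f(k): 20:1 10:1 5:1 4:1 2:1 1:1  a_20=6

6, 2, 4, 4, 5, 2, 6, 2, 6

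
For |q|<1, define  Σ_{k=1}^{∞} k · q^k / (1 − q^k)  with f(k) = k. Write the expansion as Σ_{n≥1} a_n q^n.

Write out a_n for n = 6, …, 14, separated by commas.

d|6:{1,2,3,6}  Σf=1+2+3+6=12
n=7: 1·7 7·1  f→[1+7]=8
[q^8] f(8)=8,f(4)=4,f(2)=2,f(1)=1 ⇒ 15
[q^9] f(1)=1,f(3)=3,f(9)=9 ⇒ 13
[q^10] f(1)=1,f(2)=2,f(5)=5,f(10)=10 ⇒ 18
[q^11] f(1)=1,f(11)=11 ⇒ 12
[q^12] f(12)=12,f(6)=6,f(4)=4,f(3)=3,f(2)=2,f(1)=1 ⇒ 28
[q^13] f(13)=13,f(1)=1 ⇒ 14
q^14  k|14↦f(k): 14:14 7:7 2:2 1:1  a_14=24

12, 8, 15, 13, 18, 12, 28, 14, 24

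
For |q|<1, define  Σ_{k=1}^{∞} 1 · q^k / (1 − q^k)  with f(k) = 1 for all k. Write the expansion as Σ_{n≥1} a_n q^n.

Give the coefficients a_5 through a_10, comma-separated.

n=5: 5·1 1·5  f→[1+1]=2
d|6:{1,2,3,6}  Σf=1+1+1+1=4
n=7: 7·1 1·7  f→[1+1]=2
d|8:{8,4,2,1}  Σf=1+1+1+1=4
q^9  k|9↦f(k): 1:1 3:1 9:1  a_9=3
[q^10] f(10)=1,f(5)=1,f(2)=1,f(1)=1 ⇒ 4

2, 4, 2, 4, 3, 4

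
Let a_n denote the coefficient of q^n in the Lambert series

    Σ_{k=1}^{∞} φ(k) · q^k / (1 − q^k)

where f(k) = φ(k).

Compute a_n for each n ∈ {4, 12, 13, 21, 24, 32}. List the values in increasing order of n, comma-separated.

q^4  k|4↦φ(k): 4:2 2:1 1:1  a_4=4
[q^12] φ(12)=4,φ(6)=2,φ(4)=2,φ(3)=2,φ(2)=1,φ(1)=1 ⇒ 12
d|13:{1,13}  Σφ=1+12=13
[q^21] φ(1)=1,φ(3)=2,φ(7)=6,φ(21)=12 ⇒ 21
d|24:{1,2,3,4,6,8,12,24}  Σφ=1+1+2+2+2+4+4+8=24
[q^32] φ(1)=1,φ(2)=1,φ(4)=2,φ(8)=4,φ(16)=8,φ(32)=16 ⇒ 32

4, 12, 13, 21, 24, 32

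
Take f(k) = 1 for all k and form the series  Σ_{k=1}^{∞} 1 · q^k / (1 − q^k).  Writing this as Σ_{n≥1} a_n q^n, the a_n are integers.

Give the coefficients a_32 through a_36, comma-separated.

n=32: 32·1 16·2 8·4 4·8 2·16 1·32  f→[1+1+1+1+1+1]=6
q^33  k|33↦f(k): 33:1 11:1 3:1 1:1  a_33=4
q^34  k|34↦f(k): 34:1 17:1 2:1 1:1  a_34=4
n=35: 1·35 5·7 7·5 35·1  f→[1+1+1+1]=4
q^36  k|36↦f(k): 36:1 18:1 12:1 9:1 6:1 4:1 3:1 2:1 1:1  a_36=9

6, 4, 4, 4, 9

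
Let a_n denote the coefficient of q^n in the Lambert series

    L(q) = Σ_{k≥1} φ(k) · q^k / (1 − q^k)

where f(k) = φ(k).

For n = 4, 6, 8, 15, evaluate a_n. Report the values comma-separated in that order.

d|4:{4,2,1}  Σφ=2+1+1=4
n=6: 6·1 3·2 2·3 1·6  φ→[2+2+1+1]=6
[q^8] φ(8)=4,φ(4)=2,φ(2)=1,φ(1)=1 ⇒ 8
d|15:{1,3,5,15}  Σφ=1+2+4+8=15

4, 6, 8, 15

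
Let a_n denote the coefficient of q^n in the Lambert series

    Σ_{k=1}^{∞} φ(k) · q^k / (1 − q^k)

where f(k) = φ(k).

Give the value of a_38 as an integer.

q^38  k|38↦φ(k): 38:18 19:18 2:1 1:1  a_38=38

a_38 = 38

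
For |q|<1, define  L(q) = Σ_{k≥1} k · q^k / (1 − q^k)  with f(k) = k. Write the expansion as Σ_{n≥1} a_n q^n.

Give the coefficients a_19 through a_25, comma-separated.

20, 42, 32, 36, 24, 60, 31

n=19: 1·19 19·1  f→[1+19]=20
[q^20] f(1)=1,f(2)=2,f(4)=4,f(5)=5,f(10)=10,f(20)=20 ⇒ 42
n=21: 1·21 3·7 7·3 21·1  f→[1+3+7+21]=32
[q^22] f(22)=22,f(11)=11,f(2)=2,f(1)=1 ⇒ 36
[q^23] f(1)=1,f(23)=23 ⇒ 24
d|24:{1,2,3,4,6,8,12,24}  Σf=1+2+3+4+6+8+12+24=60
[q^25] f(1)=1,f(5)=5,f(25)=25 ⇒ 31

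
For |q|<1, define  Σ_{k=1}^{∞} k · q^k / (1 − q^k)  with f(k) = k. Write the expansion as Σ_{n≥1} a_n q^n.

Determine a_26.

[q^26] f(26)=26,f(13)=13,f(2)=2,f(1)=1 ⇒ 42

a_26 = 42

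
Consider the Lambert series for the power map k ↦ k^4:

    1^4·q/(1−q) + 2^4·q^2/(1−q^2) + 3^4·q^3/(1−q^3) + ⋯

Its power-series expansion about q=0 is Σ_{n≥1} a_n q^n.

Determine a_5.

[q^5] f(5)=625,f(1)=1 ⇒ 626

a_5 = 626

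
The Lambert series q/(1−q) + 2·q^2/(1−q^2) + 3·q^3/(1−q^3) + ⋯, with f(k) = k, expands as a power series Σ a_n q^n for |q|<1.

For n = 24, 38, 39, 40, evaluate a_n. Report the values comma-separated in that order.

60, 60, 56, 90

n=24: 24·1 12·2 8·3 6·4 4·6 3·8 2·12 1·24  f→[24+12+8+6+4+3+2+1]=60
d|38:{1,2,19,38}  Σf=1+2+19+38=60
d|39:{1,3,13,39}  Σf=1+3+13+39=56
d|40:{1,2,4,5,8,10,20,40}  Σf=1+2+4+5+8+10+20+40=90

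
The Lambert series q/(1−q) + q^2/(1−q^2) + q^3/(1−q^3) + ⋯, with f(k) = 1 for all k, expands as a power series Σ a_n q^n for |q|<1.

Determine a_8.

a_8 = 4

n=8: 1·8 2·4 4·2 8·1  f→[1+1+1+1]=4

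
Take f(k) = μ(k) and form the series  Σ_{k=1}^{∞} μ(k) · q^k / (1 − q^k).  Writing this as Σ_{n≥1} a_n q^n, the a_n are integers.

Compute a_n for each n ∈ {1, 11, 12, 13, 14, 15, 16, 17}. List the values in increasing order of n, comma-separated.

[q^1] μ(1)=1 ⇒ 1
[q^11] μ(1)=1,μ(11)=-1 ⇒ 0
n=12: 1·12 2·6 3·4 4·3 6·2 12·1  μ→[1+(-1)+(-1)+0+1+0]=0
q^13  k|13↦μ(k): 1:1 13:-1  a_13=0
n=14: 1·14 2·7 7·2 14·1  μ→[1+(-1)+(-1)+1]=0
q^15  k|15↦μ(k): 15:1 5:-1 3:-1 1:1  a_15=0
q^16  k|16↦μ(k): 16:0 8:0 4:0 2:-1 1:1  a_16=0
d|17:{17,1}  Σμ=(-1)+1=0

1, 0, 0, 0, 0, 0, 0, 0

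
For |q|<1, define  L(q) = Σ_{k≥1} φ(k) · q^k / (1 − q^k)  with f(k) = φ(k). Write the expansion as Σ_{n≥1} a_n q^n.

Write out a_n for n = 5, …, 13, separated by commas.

d|5:{5,1}  Σφ=4+1=5
[q^6] φ(6)=2,φ(3)=2,φ(2)=1,φ(1)=1 ⇒ 6
n=7: 7·1 1·7  φ→[6+1]=7
q^8  k|8↦φ(k): 1:1 2:1 4:2 8:4  a_8=8
[q^9] φ(1)=1,φ(3)=2,φ(9)=6 ⇒ 9
q^10  k|10↦φ(k): 1:1 2:1 5:4 10:4  a_10=10
q^11  k|11↦φ(k): 11:10 1:1  a_11=11
[q^12] φ(12)=4,φ(6)=2,φ(4)=2,φ(3)=2,φ(2)=1,φ(1)=1 ⇒ 12
d|13:{13,1}  Σφ=12+1=13

5, 6, 7, 8, 9, 10, 11, 12, 13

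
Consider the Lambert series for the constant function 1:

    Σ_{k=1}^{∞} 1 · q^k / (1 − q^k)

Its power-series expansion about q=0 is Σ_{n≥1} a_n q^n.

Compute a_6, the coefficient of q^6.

a_6 = 4

[q^6] f(1)=1,f(2)=1,f(3)=1,f(6)=1 ⇒ 4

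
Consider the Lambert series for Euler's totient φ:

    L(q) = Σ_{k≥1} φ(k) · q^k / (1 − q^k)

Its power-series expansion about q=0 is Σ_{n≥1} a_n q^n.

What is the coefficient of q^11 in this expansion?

d|11:{1,11}  Σφ=1+10=11

a_11 = 11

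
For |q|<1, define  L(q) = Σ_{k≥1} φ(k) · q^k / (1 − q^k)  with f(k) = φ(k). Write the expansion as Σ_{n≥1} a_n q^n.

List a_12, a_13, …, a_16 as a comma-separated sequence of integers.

[q^12] φ(1)=1,φ(2)=1,φ(3)=2,φ(4)=2,φ(6)=2,φ(12)=4 ⇒ 12
[q^13] φ(1)=1,φ(13)=12 ⇒ 13
d|14:{14,7,2,1}  Σφ=6+6+1+1=14
d|15:{1,3,5,15}  Σφ=1+2+4+8=15
n=16: 1·16 2·8 4·4 8·2 16·1  φ→[1+1+2+4+8]=16

12, 13, 14, 15, 16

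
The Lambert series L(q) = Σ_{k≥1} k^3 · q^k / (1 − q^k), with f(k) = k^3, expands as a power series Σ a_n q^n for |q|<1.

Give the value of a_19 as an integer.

q^19  k|19↦f(k): 1:1 19:6859  a_19=6860

a_19 = 6860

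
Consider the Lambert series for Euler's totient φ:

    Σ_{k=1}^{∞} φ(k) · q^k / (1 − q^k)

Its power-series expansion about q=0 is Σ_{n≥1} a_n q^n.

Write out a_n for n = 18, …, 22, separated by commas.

[q^18] φ(18)=6,φ(9)=6,φ(6)=2,φ(3)=2,φ(2)=1,φ(1)=1 ⇒ 18
q^19  k|19↦φ(k): 1:1 19:18  a_19=19
n=20: 1·20 2·10 4·5 5·4 10·2 20·1  φ→[1+1+2+4+4+8]=20
n=21: 21·1 7·3 3·7 1·21  φ→[12+6+2+1]=21
q^22  k|22↦φ(k): 1:1 2:1 11:10 22:10  a_22=22

18, 19, 20, 21, 22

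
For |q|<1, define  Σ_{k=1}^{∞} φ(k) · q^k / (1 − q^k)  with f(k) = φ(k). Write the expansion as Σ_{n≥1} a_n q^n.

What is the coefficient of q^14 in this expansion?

n=14: 14·1 7·2 2·7 1·14  φ→[6+6+1+1]=14

a_14 = 14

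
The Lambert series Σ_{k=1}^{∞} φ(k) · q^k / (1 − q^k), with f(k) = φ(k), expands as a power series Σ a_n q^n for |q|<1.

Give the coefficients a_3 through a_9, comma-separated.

[q^3] φ(3)=2,φ(1)=1 ⇒ 3
q^4  k|4↦φ(k): 1:1 2:1 4:2  a_4=4
n=5: 5·1 1·5  φ→[4+1]=5
d|6:{1,2,3,6}  Σφ=1+1+2+2=6
q^7  k|7↦φ(k): 7:6 1:1  a_7=7
d|8:{8,4,2,1}  Σφ=4+2+1+1=8
q^9  k|9↦φ(k): 1:1 3:2 9:6  a_9=9

3, 4, 5, 6, 7, 8, 9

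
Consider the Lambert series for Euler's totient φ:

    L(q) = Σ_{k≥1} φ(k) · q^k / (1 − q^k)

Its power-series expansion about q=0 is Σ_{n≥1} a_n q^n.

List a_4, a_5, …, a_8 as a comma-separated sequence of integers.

q^4  k|4↦φ(k): 4:2 2:1 1:1  a_4=4
d|5:{5,1}  Σφ=4+1=5
q^6  k|6↦φ(k): 6:2 3:2 2:1 1:1  a_6=6
[q^7] φ(1)=1,φ(7)=6 ⇒ 7
n=8: 8·1 4·2 2·4 1·8  φ→[4+2+1+1]=8

4, 5, 6, 7, 8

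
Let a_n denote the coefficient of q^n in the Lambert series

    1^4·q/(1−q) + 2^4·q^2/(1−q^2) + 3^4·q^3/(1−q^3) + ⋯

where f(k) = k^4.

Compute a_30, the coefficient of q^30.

a_30 = 872644

n=30: 30·1 15·2 10·3 6·5 5·6 3·10 2·15 1·30  f→[810000+50625+10000+1296+625+81+16+1]=872644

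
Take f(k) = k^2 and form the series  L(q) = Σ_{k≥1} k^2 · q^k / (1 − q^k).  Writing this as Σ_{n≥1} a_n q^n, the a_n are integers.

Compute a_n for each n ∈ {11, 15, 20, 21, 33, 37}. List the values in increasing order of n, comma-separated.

n=11: 1·11 11·1  f→[1+121]=122
q^15  k|15↦f(k): 1:1 3:9 5:25 15:225  a_15=260
[q^20] f(20)=400,f(10)=100,f(5)=25,f(4)=16,f(2)=4,f(1)=1 ⇒ 546
q^21  k|21↦f(k): 1:1 3:9 7:49 21:441  a_21=500
q^33  k|33↦f(k): 1:1 3:9 11:121 33:1089  a_33=1220
[q^37] f(37)=1369,f(1)=1 ⇒ 1370

122, 260, 546, 500, 1220, 1370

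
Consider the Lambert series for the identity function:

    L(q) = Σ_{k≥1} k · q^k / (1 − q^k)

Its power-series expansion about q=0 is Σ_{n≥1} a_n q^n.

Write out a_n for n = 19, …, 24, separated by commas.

n=19: 19·1 1·19  f→[19+1]=20
n=20: 20·1 10·2 5·4 4·5 2·10 1·20  f→[20+10+5+4+2+1]=42
d|21:{1,3,7,21}  Σf=1+3+7+21=32
q^22  k|22↦f(k): 1:1 2:2 11:11 22:22  a_22=36
[q^23] f(23)=23,f(1)=1 ⇒ 24
[q^24] f(1)=1,f(2)=2,f(3)=3,f(4)=4,f(6)=6,f(8)=8,f(12)=12,f(24)=24 ⇒ 60

20, 42, 32, 36, 24, 60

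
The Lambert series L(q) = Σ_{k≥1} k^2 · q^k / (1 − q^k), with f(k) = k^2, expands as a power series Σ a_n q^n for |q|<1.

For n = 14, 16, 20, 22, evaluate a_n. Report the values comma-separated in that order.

q^14  k|14↦f(k): 14:196 7:49 2:4 1:1  a_14=250
[q^16] f(16)=256,f(8)=64,f(4)=16,f(2)=4,f(1)=1 ⇒ 341
q^20  k|20↦f(k): 1:1 2:4 4:16 5:25 10:100 20:400  a_20=546
q^22  k|22↦f(k): 1:1 2:4 11:121 22:484  a_22=610

250, 341, 546, 610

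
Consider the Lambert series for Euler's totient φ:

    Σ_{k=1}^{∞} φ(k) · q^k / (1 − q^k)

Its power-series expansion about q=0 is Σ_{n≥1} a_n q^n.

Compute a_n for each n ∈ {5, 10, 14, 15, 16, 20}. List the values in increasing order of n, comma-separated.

q^5  k|5↦φ(k): 1:1 5:4  a_5=5
n=10: 10·1 5·2 2·5 1·10  φ→[4+4+1+1]=10
[q^14] φ(1)=1,φ(2)=1,φ(7)=6,φ(14)=6 ⇒ 14
q^15  k|15↦φ(k): 1:1 3:2 5:4 15:8  a_15=15
d|16:{1,2,4,8,16}  Σφ=1+1+2+4+8=16
d|20:{20,10,5,4,2,1}  Σφ=8+4+4+2+1+1=20

5, 10, 14, 15, 16, 20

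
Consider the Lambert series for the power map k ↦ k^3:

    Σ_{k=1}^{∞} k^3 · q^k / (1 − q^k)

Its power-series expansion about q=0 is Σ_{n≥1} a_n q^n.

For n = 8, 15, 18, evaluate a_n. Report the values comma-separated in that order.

585, 3528, 6813

n=8: 1·8 2·4 4·2 8·1  f→[1+8+64+512]=585
q^15  k|15↦f(k): 15:3375 5:125 3:27 1:1  a_15=3528
d|18:{1,2,3,6,9,18}  Σf=1+8+27+216+729+5832=6813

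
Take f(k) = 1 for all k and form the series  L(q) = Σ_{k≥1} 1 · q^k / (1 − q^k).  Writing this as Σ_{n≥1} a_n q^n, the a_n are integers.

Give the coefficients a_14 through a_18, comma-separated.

4, 4, 5, 2, 6

q^14  k|14↦f(k): 1:1 2:1 7:1 14:1  a_14=4
n=15: 1·15 3·5 5·3 15·1  f→[1+1+1+1]=4
d|16:{16,8,4,2,1}  Σf=1+1+1+1+1=5
[q^17] f(1)=1,f(17)=1 ⇒ 2
q^18  k|18↦f(k): 1:1 2:1 3:1 6:1 9:1 18:1  a_18=6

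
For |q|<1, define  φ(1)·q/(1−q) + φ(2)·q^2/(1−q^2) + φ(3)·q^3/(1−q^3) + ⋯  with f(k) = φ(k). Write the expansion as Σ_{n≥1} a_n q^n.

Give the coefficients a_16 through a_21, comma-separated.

[q^16] φ(1)=1,φ(2)=1,φ(4)=2,φ(8)=4,φ(16)=8 ⇒ 16
[q^17] φ(17)=16,φ(1)=1 ⇒ 17
n=18: 18·1 9·2 6·3 3·6 2·9 1·18  φ→[6+6+2+2+1+1]=18
d|19:{19,1}  Σφ=18+1=19
q^20  k|20↦φ(k): 20:8 10:4 5:4 4:2 2:1 1:1  a_20=20
d|21:{21,7,3,1}  Σφ=12+6+2+1=21

16, 17, 18, 19, 20, 21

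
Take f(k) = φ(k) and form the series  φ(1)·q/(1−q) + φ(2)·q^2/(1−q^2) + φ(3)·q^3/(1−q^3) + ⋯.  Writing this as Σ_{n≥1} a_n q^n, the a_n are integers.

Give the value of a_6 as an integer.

d|6:{6,3,2,1}  Σφ=2+2+1+1=6

a_6 = 6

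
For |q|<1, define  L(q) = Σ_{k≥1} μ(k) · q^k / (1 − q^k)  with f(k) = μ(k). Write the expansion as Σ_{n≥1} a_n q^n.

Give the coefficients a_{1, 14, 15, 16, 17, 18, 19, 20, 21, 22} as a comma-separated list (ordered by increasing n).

d|1:{1}  Σμ=1=1
d|14:{1,2,7,14}  Σμ=1+(-1)+(-1)+1=0
n=15: 15·1 5·3 3·5 1·15  μ→[1+(-1)+(-1)+1]=0
d|16:{16,8,4,2,1}  Σμ=0+0+0+(-1)+1=0
[q^17] μ(1)=1,μ(17)=-1 ⇒ 0
[q^18] μ(1)=1,μ(2)=-1,μ(3)=-1,μ(6)=1,μ(9)=0,μ(18)=0 ⇒ 0
d|19:{19,1}  Σμ=(-1)+1=0
[q^20] μ(1)=1,μ(2)=-1,μ(4)=0,μ(5)=-1,μ(10)=1,μ(20)=0 ⇒ 0
n=21: 1·21 3·7 7·3 21·1  μ→[1+(-1)+(-1)+1]=0
d|22:{1,2,11,22}  Σμ=1+(-1)+(-1)+1=0

1, 0, 0, 0, 0, 0, 0, 0, 0, 0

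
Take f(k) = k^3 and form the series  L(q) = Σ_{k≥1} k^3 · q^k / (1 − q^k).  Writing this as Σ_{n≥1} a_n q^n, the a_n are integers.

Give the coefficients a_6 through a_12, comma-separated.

252, 344, 585, 757, 1134, 1332, 2044

d|6:{6,3,2,1}  Σf=216+27+8+1=252
d|7:{1,7}  Σf=1+343=344
d|8:{1,2,4,8}  Σf=1+8+64+512=585
q^9  k|9↦f(k): 1:1 3:27 9:729  a_9=757
d|10:{1,2,5,10}  Σf=1+8+125+1000=1134
[q^11] f(1)=1,f(11)=1331 ⇒ 1332
d|12:{1,2,3,4,6,12}  Σf=1+8+27+64+216+1728=2044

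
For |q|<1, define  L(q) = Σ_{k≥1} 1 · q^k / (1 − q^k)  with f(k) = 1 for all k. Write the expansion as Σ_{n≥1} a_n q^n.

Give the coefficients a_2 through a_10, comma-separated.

q^2  k|2↦f(k): 2:1 1:1  a_2=2
d|3:{3,1}  Σf=1+1=2
[q^4] f(1)=1,f(2)=1,f(4)=1 ⇒ 3
q^5  k|5↦f(k): 5:1 1:1  a_5=2
[q^6] f(6)=1,f(3)=1,f(2)=1,f(1)=1 ⇒ 4
q^7  k|7↦f(k): 7:1 1:1  a_7=2
[q^8] f(1)=1,f(2)=1,f(4)=1,f(8)=1 ⇒ 4
n=9: 1·9 3·3 9·1  f→[1+1+1]=3
q^10  k|10↦f(k): 1:1 2:1 5:1 10:1  a_10=4

2, 2, 3, 2, 4, 2, 4, 3, 4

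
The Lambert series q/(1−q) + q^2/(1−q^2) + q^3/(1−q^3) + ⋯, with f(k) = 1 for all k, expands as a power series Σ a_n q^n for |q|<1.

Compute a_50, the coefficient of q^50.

a_50 = 6

d|50:{50,25,10,5,2,1}  Σf=1+1+1+1+1+1=6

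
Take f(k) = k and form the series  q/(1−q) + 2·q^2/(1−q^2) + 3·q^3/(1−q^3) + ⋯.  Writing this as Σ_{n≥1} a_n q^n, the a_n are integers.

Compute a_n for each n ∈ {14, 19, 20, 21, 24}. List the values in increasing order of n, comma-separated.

24, 20, 42, 32, 60

q^14  k|14↦f(k): 14:14 7:7 2:2 1:1  a_14=24
q^19  k|19↦f(k): 19:19 1:1  a_19=20
[q^20] f(1)=1,f(2)=2,f(4)=4,f(5)=5,f(10)=10,f(20)=20 ⇒ 42
[q^21] f(21)=21,f(7)=7,f(3)=3,f(1)=1 ⇒ 32
q^24  k|24↦f(k): 24:24 12:12 8:8 6:6 4:4 3:3 2:2 1:1  a_24=60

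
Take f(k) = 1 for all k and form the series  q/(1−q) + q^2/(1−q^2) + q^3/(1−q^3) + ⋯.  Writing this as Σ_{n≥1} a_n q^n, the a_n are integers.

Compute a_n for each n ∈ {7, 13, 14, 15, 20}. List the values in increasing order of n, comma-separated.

q^7  k|7↦f(k): 7:1 1:1  a_7=2
n=13: 1·13 13·1  f→[1+1]=2
d|14:{1,2,7,14}  Σf=1+1+1+1=4
d|15:{15,5,3,1}  Σf=1+1+1+1=4
[q^20] f(1)=1,f(2)=1,f(4)=1,f(5)=1,f(10)=1,f(20)=1 ⇒ 6

2, 2, 4, 4, 6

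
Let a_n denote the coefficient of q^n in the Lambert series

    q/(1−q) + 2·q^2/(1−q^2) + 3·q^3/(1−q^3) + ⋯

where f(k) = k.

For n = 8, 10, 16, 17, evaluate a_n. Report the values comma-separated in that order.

d|8:{8,4,2,1}  Σf=8+4+2+1=15
n=10: 1·10 2·5 5·2 10·1  f→[1+2+5+10]=18
n=16: 1·16 2·8 4·4 8·2 16·1  f→[1+2+4+8+16]=31
[q^17] f(17)=17,f(1)=1 ⇒ 18

15, 18, 31, 18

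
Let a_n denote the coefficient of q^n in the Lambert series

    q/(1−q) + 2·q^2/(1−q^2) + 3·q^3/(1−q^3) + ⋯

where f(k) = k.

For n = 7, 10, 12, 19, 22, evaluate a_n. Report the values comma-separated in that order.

n=7: 1·7 7·1  f→[1+7]=8
d|10:{10,5,2,1}  Σf=10+5+2+1=18
q^12  k|12↦f(k): 12:12 6:6 4:4 3:3 2:2 1:1  a_12=28
n=19: 19·1 1·19  f→[19+1]=20
n=22: 22·1 11·2 2·11 1·22  f→[22+11+2+1]=36

8, 18, 28, 20, 36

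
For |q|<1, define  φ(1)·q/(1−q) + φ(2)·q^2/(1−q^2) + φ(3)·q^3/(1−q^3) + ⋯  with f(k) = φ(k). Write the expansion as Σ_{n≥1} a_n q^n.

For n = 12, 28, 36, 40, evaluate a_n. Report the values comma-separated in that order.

[q^12] φ(1)=1,φ(2)=1,φ(3)=2,φ(4)=2,φ(6)=2,φ(12)=4 ⇒ 12
d|28:{1,2,4,7,14,28}  Σφ=1+1+2+6+6+12=28
d|36:{1,2,3,4,6,9,12,18,36}  Σφ=1+1+2+2+2+6+4+6+12=36
[q^40] φ(1)=1,φ(2)=1,φ(4)=2,φ(5)=4,φ(8)=4,φ(10)=4,φ(20)=8,φ(40)=16 ⇒ 40

12, 28, 36, 40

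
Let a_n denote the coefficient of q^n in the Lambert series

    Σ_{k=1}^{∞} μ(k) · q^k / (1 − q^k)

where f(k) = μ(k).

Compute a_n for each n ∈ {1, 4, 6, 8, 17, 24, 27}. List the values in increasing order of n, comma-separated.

1, 0, 0, 0, 0, 0, 0

[q^1] μ(1)=1 ⇒ 1
[q^4] μ(4)=0,μ(2)=-1,μ(1)=1 ⇒ 0
d|6:{1,2,3,6}  Σμ=1+(-1)+(-1)+1=0
q^8  k|8↦μ(k): 8:0 4:0 2:-1 1:1  a_8=0
q^17  k|17↦μ(k): 17:-1 1:1  a_17=0
q^24  k|24↦μ(k): 1:1 2:-1 3:-1 4:0 6:1 8:0 12:0 24:0  a_24=0
[q^27] μ(1)=1,μ(3)=-1,μ(9)=0,μ(27)=0 ⇒ 0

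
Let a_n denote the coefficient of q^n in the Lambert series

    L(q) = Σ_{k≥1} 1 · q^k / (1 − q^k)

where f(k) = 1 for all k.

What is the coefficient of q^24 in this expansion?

n=24: 1·24 2·12 3·8 4·6 6·4 8·3 12·2 24·1  f→[1+1+1+1+1+1+1+1]=8

a_24 = 8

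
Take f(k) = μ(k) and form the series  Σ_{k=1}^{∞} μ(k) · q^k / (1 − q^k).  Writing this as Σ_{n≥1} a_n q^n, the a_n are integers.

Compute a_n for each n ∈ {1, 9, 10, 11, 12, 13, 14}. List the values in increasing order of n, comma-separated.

1, 0, 0, 0, 0, 0, 0

[q^1] μ(1)=1 ⇒ 1
d|9:{1,3,9}  Σμ=1+(-1)+0=0
n=10: 10·1 5·2 2·5 1·10  μ→[1+(-1)+(-1)+1]=0
[q^11] μ(1)=1,μ(11)=-1 ⇒ 0
[q^12] μ(12)=0,μ(6)=1,μ(4)=0,μ(3)=-1,μ(2)=-1,μ(1)=1 ⇒ 0
q^13  k|13↦μ(k): 1:1 13:-1  a_13=0
q^14  k|14↦μ(k): 1:1 2:-1 7:-1 14:1  a_14=0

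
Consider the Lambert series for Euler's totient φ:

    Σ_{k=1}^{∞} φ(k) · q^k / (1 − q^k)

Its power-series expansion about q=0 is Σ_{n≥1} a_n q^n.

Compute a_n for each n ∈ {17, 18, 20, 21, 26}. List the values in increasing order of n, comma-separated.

d|17:{17,1}  Σφ=16+1=17
q^18  k|18↦φ(k): 1:1 2:1 3:2 6:2 9:6 18:6  a_18=18
d|20:{20,10,5,4,2,1}  Σφ=8+4+4+2+1+1=20
d|21:{1,3,7,21}  Σφ=1+2+6+12=21
[q^26] φ(26)=12,φ(13)=12,φ(2)=1,φ(1)=1 ⇒ 26

17, 18, 20, 21, 26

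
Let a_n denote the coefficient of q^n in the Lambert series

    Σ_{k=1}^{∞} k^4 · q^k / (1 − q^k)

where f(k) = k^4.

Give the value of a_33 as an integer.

[q^33] f(1)=1,f(3)=81,f(11)=14641,f(33)=1185921 ⇒ 1200644

a_33 = 1200644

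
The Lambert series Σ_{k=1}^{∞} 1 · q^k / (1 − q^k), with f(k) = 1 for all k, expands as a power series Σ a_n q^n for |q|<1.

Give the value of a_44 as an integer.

a_44 = 6

q^44  k|44↦f(k): 44:1 22:1 11:1 4:1 2:1 1:1  a_44=6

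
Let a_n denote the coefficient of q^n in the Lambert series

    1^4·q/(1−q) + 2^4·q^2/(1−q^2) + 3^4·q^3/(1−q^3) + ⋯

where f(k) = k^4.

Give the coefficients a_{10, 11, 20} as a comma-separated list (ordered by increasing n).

n=10: 1·10 2·5 5·2 10·1  f→[1+16+625+10000]=10642
n=11: 1·11 11·1  f→[1+14641]=14642
[q^20] f(20)=160000,f(10)=10000,f(5)=625,f(4)=256,f(2)=16,f(1)=1 ⇒ 170898

10642, 14642, 170898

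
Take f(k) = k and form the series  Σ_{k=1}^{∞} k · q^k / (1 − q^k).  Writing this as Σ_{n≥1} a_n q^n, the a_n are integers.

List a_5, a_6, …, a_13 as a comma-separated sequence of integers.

q^5  k|5↦f(k): 1:1 5:5  a_5=6
d|6:{1,2,3,6}  Σf=1+2+3+6=12
n=7: 7·1 1·7  f→[7+1]=8
n=8: 8·1 4·2 2·4 1·8  f→[8+4+2+1]=15
d|9:{9,3,1}  Σf=9+3+1=13
q^10  k|10↦f(k): 10:10 5:5 2:2 1:1  a_10=18
d|11:{11,1}  Σf=11+1=12
q^12  k|12↦f(k): 1:1 2:2 3:3 4:4 6:6 12:12  a_12=28
n=13: 1·13 13·1  f→[1+13]=14

6, 12, 8, 15, 13, 18, 12, 28, 14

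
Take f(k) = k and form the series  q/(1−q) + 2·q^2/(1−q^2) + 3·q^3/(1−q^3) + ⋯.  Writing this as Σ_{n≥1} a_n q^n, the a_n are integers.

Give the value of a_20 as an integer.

a_20 = 42

[q^20] f(20)=20,f(10)=10,f(5)=5,f(4)=4,f(2)=2,f(1)=1 ⇒ 42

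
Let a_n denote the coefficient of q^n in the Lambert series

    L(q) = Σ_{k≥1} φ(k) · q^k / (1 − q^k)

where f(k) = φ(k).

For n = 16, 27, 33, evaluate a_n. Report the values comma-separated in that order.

n=16: 16·1 8·2 4·4 2·8 1·16  φ→[8+4+2+1+1]=16
n=27: 27·1 9·3 3·9 1·27  φ→[18+6+2+1]=27
q^33  k|33↦φ(k): 1:1 3:2 11:10 33:20  a_33=33

16, 27, 33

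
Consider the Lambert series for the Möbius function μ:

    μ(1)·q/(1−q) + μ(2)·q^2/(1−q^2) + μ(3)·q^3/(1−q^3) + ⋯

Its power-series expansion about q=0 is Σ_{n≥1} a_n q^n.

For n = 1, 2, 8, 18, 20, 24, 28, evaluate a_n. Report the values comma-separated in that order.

1, 0, 0, 0, 0, 0, 0

q^1  k|1↦μ(k): 1:1  a_1=1
n=2: 1·2 2·1  μ→[1+(-1)]=0
n=8: 8·1 4·2 2·4 1·8  μ→[0+0+(-1)+1]=0
d|18:{1,2,3,6,9,18}  Σμ=1+(-1)+(-1)+1+0+0=0
[q^20] μ(1)=1,μ(2)=-1,μ(4)=0,μ(5)=-1,μ(10)=1,μ(20)=0 ⇒ 0
n=24: 24·1 12·2 8·3 6·4 4·6 3·8 2·12 1·24  μ→[0+0+0+1+0+(-1)+(-1)+1]=0
[q^28] μ(1)=1,μ(2)=-1,μ(4)=0,μ(7)=-1,μ(14)=1,μ(28)=0 ⇒ 0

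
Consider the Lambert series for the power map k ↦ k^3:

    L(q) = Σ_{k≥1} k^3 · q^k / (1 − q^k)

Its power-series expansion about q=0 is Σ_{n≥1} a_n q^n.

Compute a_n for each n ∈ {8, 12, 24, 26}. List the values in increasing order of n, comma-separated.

q^8  k|8↦f(k): 8:512 4:64 2:8 1:1  a_8=585
[q^12] f(12)=1728,f(6)=216,f(4)=64,f(3)=27,f(2)=8,f(1)=1 ⇒ 2044
q^24  k|24↦f(k): 24:13824 12:1728 8:512 6:216 4:64 3:27 2:8 1:1  a_24=16380
[q^26] f(26)=17576,f(13)=2197,f(2)=8,f(1)=1 ⇒ 19782

585, 2044, 16380, 19782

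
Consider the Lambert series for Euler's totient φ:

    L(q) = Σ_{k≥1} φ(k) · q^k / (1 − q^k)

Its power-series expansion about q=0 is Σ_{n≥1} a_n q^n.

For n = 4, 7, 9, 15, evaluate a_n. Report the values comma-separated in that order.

[q^4] φ(1)=1,φ(2)=1,φ(4)=2 ⇒ 4
q^7  k|7↦φ(k): 7:6 1:1  a_7=7
[q^9] φ(1)=1,φ(3)=2,φ(9)=6 ⇒ 9
n=15: 1·15 3·5 5·3 15·1  φ→[1+2+4+8]=15

4, 7, 9, 15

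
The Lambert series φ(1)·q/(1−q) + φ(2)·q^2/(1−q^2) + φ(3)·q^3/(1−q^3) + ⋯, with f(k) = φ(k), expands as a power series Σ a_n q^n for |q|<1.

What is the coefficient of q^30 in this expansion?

[q^30] φ(30)=8,φ(15)=8,φ(10)=4,φ(6)=2,φ(5)=4,φ(3)=2,φ(2)=1,φ(1)=1 ⇒ 30

a_30 = 30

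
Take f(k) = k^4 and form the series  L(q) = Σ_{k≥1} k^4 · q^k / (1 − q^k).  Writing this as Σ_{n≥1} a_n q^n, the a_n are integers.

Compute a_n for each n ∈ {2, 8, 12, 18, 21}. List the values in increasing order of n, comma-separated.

17, 4369, 22386, 112931, 196964

n=2: 2·1 1·2  f→[16+1]=17
[q^8] f(8)=4096,f(4)=256,f(2)=16,f(1)=1 ⇒ 4369
d|12:{1,2,3,4,6,12}  Σf=1+16+81+256+1296+20736=22386
n=18: 1·18 2·9 3·6 6·3 9·2 18·1  f→[1+16+81+1296+6561+104976]=112931
q^21  k|21↦f(k): 21:194481 7:2401 3:81 1:1  a_21=196964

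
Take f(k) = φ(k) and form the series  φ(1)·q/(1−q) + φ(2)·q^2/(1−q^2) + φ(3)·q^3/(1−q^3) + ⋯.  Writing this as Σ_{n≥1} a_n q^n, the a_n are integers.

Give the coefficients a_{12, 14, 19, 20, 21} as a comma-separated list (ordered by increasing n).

d|12:{12,6,4,3,2,1}  Σφ=4+2+2+2+1+1=12
d|14:{1,2,7,14}  Σφ=1+1+6+6=14
q^19  k|19↦φ(k): 19:18 1:1  a_19=19
d|20:{20,10,5,4,2,1}  Σφ=8+4+4+2+1+1=20
q^21  k|21↦φ(k): 21:12 7:6 3:2 1:1  a_21=21

12, 14, 19, 20, 21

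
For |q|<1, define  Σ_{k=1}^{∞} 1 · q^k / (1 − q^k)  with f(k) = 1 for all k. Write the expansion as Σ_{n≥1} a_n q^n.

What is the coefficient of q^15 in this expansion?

q^15  k|15↦f(k): 15:1 5:1 3:1 1:1  a_15=4

a_15 = 4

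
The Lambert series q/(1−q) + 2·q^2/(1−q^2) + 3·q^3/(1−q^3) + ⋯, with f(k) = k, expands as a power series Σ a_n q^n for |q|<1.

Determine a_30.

a_30 = 72

[q^30] f(30)=30,f(15)=15,f(10)=10,f(6)=6,f(5)=5,f(3)=3,f(2)=2,f(1)=1 ⇒ 72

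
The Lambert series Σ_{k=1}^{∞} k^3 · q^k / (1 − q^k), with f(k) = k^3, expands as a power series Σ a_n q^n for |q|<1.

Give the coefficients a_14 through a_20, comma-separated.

[q^14] f(14)=2744,f(7)=343,f(2)=8,f(1)=1 ⇒ 3096
d|15:{15,5,3,1}  Σf=3375+125+27+1=3528
[q^16] f(16)=4096,f(8)=512,f(4)=64,f(2)=8,f(1)=1 ⇒ 4681
n=17: 1·17 17·1  f→[1+4913]=4914
[q^18] f(18)=5832,f(9)=729,f(6)=216,f(3)=27,f(2)=8,f(1)=1 ⇒ 6813
[q^19] f(19)=6859,f(1)=1 ⇒ 6860
n=20: 1·20 2·10 4·5 5·4 10·2 20·1  f→[1+8+64+125+1000+8000]=9198

3096, 3528, 4681, 4914, 6813, 6860, 9198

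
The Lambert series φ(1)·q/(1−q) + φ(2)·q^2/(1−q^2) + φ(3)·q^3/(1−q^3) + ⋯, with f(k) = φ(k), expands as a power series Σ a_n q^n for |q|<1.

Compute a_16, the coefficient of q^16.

n=16: 16·1 8·2 4·4 2·8 1·16  φ→[8+4+2+1+1]=16

a_16 = 16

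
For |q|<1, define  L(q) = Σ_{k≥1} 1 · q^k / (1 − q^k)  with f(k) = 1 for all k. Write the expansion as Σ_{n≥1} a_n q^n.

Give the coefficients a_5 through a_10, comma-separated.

2, 4, 2, 4, 3, 4

d|5:{1,5}  Σf=1+1=2
[q^6] f(1)=1,f(2)=1,f(3)=1,f(6)=1 ⇒ 4
[q^7] f(7)=1,f(1)=1 ⇒ 2
d|8:{8,4,2,1}  Σf=1+1+1+1=4
d|9:{9,3,1}  Σf=1+1+1=3
n=10: 1·10 2·5 5·2 10·1  f→[1+1+1+1]=4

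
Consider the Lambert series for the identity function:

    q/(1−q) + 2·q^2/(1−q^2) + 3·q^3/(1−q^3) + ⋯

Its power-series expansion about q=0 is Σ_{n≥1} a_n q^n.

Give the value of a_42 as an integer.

a_42 = 96

n=42: 42·1 21·2 14·3 7·6 6·7 3·14 2·21 1·42  f→[42+21+14+7+6+3+2+1]=96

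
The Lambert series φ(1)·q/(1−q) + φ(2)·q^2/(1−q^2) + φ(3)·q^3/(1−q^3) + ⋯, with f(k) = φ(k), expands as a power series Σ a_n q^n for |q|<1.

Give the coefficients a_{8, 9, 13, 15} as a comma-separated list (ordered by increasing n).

[q^8] φ(8)=4,φ(4)=2,φ(2)=1,φ(1)=1 ⇒ 8
[q^9] φ(9)=6,φ(3)=2,φ(1)=1 ⇒ 9
q^13  k|13↦φ(k): 1:1 13:12  a_13=13
q^15  k|15↦φ(k): 1:1 3:2 5:4 15:8  a_15=15

8, 9, 13, 15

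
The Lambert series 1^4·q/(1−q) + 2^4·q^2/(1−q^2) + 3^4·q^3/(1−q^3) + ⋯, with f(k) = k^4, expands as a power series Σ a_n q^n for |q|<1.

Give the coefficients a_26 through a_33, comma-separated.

485554, 538084, 655746, 707282, 872644, 923522, 1118481, 1200644

n=26: 1·26 2·13 13·2 26·1  f→[1+16+28561+456976]=485554
d|27:{27,9,3,1}  Σf=531441+6561+81+1=538084
[q^28] f(28)=614656,f(14)=38416,f(7)=2401,f(4)=256,f(2)=16,f(1)=1 ⇒ 655746
q^29  k|29↦f(k): 29:707281 1:1  a_29=707282
q^30  k|30↦f(k): 30:810000 15:50625 10:10000 6:1296 5:625 3:81 2:16 1:1  a_30=872644
d|31:{1,31}  Σf=1+923521=923522
[q^32] f(1)=1,f(2)=16,f(4)=256,f(8)=4096,f(16)=65536,f(32)=1048576 ⇒ 1118481
[q^33] f(33)=1185921,f(11)=14641,f(3)=81,f(1)=1 ⇒ 1200644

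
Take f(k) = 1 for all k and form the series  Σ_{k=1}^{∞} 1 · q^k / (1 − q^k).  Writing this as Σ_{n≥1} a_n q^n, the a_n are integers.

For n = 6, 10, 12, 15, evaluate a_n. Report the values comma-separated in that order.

4, 4, 6, 4

[q^6] f(1)=1,f(2)=1,f(3)=1,f(6)=1 ⇒ 4
n=10: 1·10 2·5 5·2 10·1  f→[1+1+1+1]=4
[q^12] f(1)=1,f(2)=1,f(3)=1,f(4)=1,f(6)=1,f(12)=1 ⇒ 6
n=15: 15·1 5·3 3·5 1·15  f→[1+1+1+1]=4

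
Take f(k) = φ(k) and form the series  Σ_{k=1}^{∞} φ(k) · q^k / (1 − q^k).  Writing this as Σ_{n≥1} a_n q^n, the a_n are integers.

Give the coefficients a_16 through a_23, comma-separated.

q^16  k|16↦φ(k): 16:8 8:4 4:2 2:1 1:1  a_16=16
n=17: 1·17 17·1  φ→[1+16]=17
q^18  k|18↦φ(k): 1:1 2:1 3:2 6:2 9:6 18:6  a_18=18
[q^19] φ(1)=1,φ(19)=18 ⇒ 19
q^20  k|20↦φ(k): 1:1 2:1 4:2 5:4 10:4 20:8  a_20=20
n=21: 21·1 7·3 3·7 1·21  φ→[12+6+2+1]=21
d|22:{1,2,11,22}  Σφ=1+1+10+10=22
[q^23] φ(1)=1,φ(23)=22 ⇒ 23

16, 17, 18, 19, 20, 21, 22, 23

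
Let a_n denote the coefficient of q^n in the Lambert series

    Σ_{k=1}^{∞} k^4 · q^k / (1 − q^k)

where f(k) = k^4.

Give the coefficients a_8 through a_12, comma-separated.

[q^8] f(1)=1,f(2)=16,f(4)=256,f(8)=4096 ⇒ 4369
[q^9] f(9)=6561,f(3)=81,f(1)=1 ⇒ 6643
[q^10] f(1)=1,f(2)=16,f(5)=625,f(10)=10000 ⇒ 10642
[q^11] f(1)=1,f(11)=14641 ⇒ 14642
[q^12] f(12)=20736,f(6)=1296,f(4)=256,f(3)=81,f(2)=16,f(1)=1 ⇒ 22386

4369, 6643, 10642, 14642, 22386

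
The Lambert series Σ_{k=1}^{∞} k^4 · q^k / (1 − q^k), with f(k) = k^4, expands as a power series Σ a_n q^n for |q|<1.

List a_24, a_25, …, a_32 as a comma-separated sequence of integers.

358258, 391251, 485554, 538084, 655746, 707282, 872644, 923522, 1118481

d|24:{1,2,3,4,6,8,12,24}  Σf=1+16+81+256+1296+4096+20736+331776=358258
q^25  k|25↦f(k): 25:390625 5:625 1:1  a_25=391251
q^26  k|26↦f(k): 26:456976 13:28561 2:16 1:1  a_26=485554
q^27  k|27↦f(k): 1:1 3:81 9:6561 27:531441  a_27=538084
n=28: 1·28 2·14 4·7 7·4 14·2 28·1  f→[1+16+256+2401+38416+614656]=655746
d|29:{29,1}  Σf=707281+1=707282
n=30: 30·1 15·2 10·3 6·5 5·6 3·10 2·15 1·30  f→[810000+50625+10000+1296+625+81+16+1]=872644
q^31  k|31↦f(k): 31:923521 1:1  a_31=923522
[q^32] f(1)=1,f(2)=16,f(4)=256,f(8)=4096,f(16)=65536,f(32)=1048576 ⇒ 1118481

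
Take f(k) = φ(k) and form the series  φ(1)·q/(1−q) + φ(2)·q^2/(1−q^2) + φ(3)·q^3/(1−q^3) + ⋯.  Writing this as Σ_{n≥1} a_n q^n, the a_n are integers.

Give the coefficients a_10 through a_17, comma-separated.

d|10:{10,5,2,1}  Σφ=4+4+1+1=10
n=11: 11·1 1·11  φ→[10+1]=11
[q^12] φ(12)=4,φ(6)=2,φ(4)=2,φ(3)=2,φ(2)=1,φ(1)=1 ⇒ 12
q^13  k|13↦φ(k): 1:1 13:12  a_13=13
q^14  k|14↦φ(k): 1:1 2:1 7:6 14:6  a_14=14
[q^15] φ(15)=8,φ(5)=4,φ(3)=2,φ(1)=1 ⇒ 15
n=16: 16·1 8·2 4·4 2·8 1·16  φ→[8+4+2+1+1]=16
n=17: 1·17 17·1  φ→[1+16]=17

10, 11, 12, 13, 14, 15, 16, 17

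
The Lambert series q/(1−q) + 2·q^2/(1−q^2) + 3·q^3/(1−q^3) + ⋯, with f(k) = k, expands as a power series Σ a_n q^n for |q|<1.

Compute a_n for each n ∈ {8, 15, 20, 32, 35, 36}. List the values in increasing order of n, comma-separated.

15, 24, 42, 63, 48, 91

[q^8] f(1)=1,f(2)=2,f(4)=4,f(8)=8 ⇒ 15
n=15: 1·15 3·5 5·3 15·1  f→[1+3+5+15]=24
q^20  k|20↦f(k): 1:1 2:2 4:4 5:5 10:10 20:20  a_20=42
q^32  k|32↦f(k): 1:1 2:2 4:4 8:8 16:16 32:32  a_32=63
d|35:{35,7,5,1}  Σf=35+7+5+1=48
d|36:{1,2,3,4,6,9,12,18,36}  Σf=1+2+3+4+6+9+12+18+36=91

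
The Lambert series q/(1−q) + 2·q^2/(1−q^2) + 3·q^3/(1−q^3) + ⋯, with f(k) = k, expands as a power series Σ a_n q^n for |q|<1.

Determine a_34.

[q^34] f(1)=1,f(2)=2,f(17)=17,f(34)=34 ⇒ 54

a_34 = 54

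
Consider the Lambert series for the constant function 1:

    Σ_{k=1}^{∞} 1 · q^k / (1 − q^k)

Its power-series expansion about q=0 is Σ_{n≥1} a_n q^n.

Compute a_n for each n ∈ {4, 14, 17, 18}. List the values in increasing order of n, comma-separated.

q^4  k|4↦f(k): 1:1 2:1 4:1  a_4=3
q^14  k|14↦f(k): 14:1 7:1 2:1 1:1  a_14=4
[q^17] f(17)=1,f(1)=1 ⇒ 2
q^18  k|18↦f(k): 18:1 9:1 6:1 3:1 2:1 1:1  a_18=6

3, 4, 2, 6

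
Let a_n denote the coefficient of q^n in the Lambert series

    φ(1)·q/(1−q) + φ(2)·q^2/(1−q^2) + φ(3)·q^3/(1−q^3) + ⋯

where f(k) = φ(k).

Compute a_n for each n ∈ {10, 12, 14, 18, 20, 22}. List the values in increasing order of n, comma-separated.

q^10  k|10↦φ(k): 1:1 2:1 5:4 10:4  a_10=10
q^12  k|12↦φ(k): 1:1 2:1 3:2 4:2 6:2 12:4  a_12=12
q^14  k|14↦φ(k): 14:6 7:6 2:1 1:1  a_14=14
d|18:{1,2,3,6,9,18}  Σφ=1+1+2+2+6+6=18
q^20  k|20↦φ(k): 1:1 2:1 4:2 5:4 10:4 20:8  a_20=20
[q^22] φ(1)=1,φ(2)=1,φ(11)=10,φ(22)=10 ⇒ 22

10, 12, 14, 18, 20, 22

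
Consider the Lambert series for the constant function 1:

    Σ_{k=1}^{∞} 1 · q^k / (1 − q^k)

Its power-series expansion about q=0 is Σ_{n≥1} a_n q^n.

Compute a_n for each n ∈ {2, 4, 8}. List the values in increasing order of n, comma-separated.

2, 3, 4

[q^2] f(2)=1,f(1)=1 ⇒ 2
[q^4] f(4)=1,f(2)=1,f(1)=1 ⇒ 3
q^8  k|8↦f(k): 1:1 2:1 4:1 8:1  a_8=4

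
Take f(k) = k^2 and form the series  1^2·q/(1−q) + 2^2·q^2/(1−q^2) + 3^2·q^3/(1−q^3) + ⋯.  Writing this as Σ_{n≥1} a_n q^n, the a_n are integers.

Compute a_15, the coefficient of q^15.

a_15 = 260

[q^15] f(1)=1,f(3)=9,f(5)=25,f(15)=225 ⇒ 260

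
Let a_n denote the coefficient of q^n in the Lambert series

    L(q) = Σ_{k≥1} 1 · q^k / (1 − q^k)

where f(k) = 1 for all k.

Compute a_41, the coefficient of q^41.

a_41 = 2

[q^41] f(1)=1,f(41)=1 ⇒ 2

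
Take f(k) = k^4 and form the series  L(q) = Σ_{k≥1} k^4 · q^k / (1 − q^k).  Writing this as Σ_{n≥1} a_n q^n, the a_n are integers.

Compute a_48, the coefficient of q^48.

n=48: 48·1 24·2 16·3 12·4 8·6 6·8 4·12 3·16 2·24 1·48  f→[5308416+331776+65536+20736+4096+1296+256+81+16+1]=5732210

a_48 = 5732210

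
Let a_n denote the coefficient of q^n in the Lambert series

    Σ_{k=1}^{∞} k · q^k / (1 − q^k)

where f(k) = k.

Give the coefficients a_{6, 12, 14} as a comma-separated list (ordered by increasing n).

n=6: 6·1 3·2 2·3 1·6  f→[6+3+2+1]=12
[q^12] f(1)=1,f(2)=2,f(3)=3,f(4)=4,f(6)=6,f(12)=12 ⇒ 28
n=14: 1·14 2·7 7·2 14·1  f→[1+2+7+14]=24

12, 28, 24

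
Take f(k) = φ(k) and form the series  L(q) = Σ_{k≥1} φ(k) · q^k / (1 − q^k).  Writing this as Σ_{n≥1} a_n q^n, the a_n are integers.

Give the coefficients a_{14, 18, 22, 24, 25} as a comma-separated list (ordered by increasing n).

n=14: 14·1 7·2 2·7 1·14  φ→[6+6+1+1]=14
d|18:{1,2,3,6,9,18}  Σφ=1+1+2+2+6+6=18
n=22: 1·22 2·11 11·2 22·1  φ→[1+1+10+10]=22
q^24  k|24↦φ(k): 24:8 12:4 8:4 6:2 4:2 3:2 2:1 1:1  a_24=24
d|25:{25,5,1}  Σφ=20+4+1=25

14, 18, 22, 24, 25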